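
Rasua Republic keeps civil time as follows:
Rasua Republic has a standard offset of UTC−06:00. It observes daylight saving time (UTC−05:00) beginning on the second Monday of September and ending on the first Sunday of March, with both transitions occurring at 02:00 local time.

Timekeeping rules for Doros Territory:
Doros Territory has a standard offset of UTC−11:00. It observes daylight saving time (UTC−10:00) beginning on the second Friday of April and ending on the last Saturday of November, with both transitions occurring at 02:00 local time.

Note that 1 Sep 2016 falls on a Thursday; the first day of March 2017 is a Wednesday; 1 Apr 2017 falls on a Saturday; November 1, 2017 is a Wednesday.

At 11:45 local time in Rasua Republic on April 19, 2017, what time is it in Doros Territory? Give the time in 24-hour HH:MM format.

07:45

1 September 2016 is a Thursday, so the first Monday is September 5 and the second is September 12.
1 March 2017 is a Wednesday, so the first Sunday is March 5.
April 19, 2017 does not fall between 12 September 2016 and 5 March 2017, so daylight saving is not in effect and Rasua Republic is at UTC−06:00.
11:45 Rasua Republic + 6h = 17:45 UTC.
1 April 2017 is a Saturday, so the first Friday is April 7 and the second is April 14.
1 November 2017 is a Wednesday, so Saturdays fall on 4, 11, 18, 25; the last is November 25.
At the standard offset (UTC−11:00), 17:45 UTC − 11h = 06:45 Doros Territory standard time.
Daylight saving runs 14 April – 25 November; the standard-time date in Doros Territory, April 19, 2017, is inside that window, so Doros Territory is at UTC−10:00.
17:45 UTC − 10h = 07:45 Doros Territory.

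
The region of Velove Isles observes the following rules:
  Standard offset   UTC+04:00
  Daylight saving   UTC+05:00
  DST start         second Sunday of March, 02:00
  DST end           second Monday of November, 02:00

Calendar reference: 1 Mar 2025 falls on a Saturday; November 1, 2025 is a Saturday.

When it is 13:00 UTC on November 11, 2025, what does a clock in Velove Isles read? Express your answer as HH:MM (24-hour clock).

1 March 2025 is a Saturday, so the first Sunday is March 2 and the second is March 9.
1 November 2025 is a Saturday, so the first Monday is November 3 and the second is November 10.
At the standard offset (UTC+04:00), 13:00 UTC + 4h = 17:00 Velove Isles standard time.
Daylight saving runs 9 March – 10 November; the standard-time date in Velove Isles, November 11, 2025, is outside that window, so Velove Isles is on standard time at UTC+04:00.
13:00 UTC + 4h = 17:00 local.

17:00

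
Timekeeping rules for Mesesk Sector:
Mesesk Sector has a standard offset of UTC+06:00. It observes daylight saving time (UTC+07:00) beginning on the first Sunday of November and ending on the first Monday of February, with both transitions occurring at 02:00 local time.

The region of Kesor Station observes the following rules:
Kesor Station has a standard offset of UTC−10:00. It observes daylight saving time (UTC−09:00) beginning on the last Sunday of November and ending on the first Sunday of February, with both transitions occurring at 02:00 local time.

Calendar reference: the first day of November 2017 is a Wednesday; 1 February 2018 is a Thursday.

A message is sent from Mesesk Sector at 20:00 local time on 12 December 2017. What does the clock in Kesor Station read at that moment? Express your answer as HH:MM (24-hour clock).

04:00

1 November 2017 is a Wednesday, so the first Sunday is November 5.
1 February 2018 is a Thursday, so the first Monday is February 5.
12 December 2017 lies within the daylight-saving period (5 November 2017 – 5 February 2018), so Mesesk Sector is on daylight time, UTC+07:00.
20:00 Mesesk Sector − 7h = 13:00 UTC.
1 November 2017 is a Wednesday, so Sundays fall on 5, 12, 19, 26; the last is November 26.
1 February 2018 is a Thursday, so the first Sunday is February 4.
At the standard offset (UTC−10:00), 13:00 UTC − 10h = 03:00 Kesor Station standard time.
Daylight saving runs 26 November 2017 – 4 February 2018; the standard-time date in Kesor Station, 12 December 2017, is inside that window, so Kesor Station is at UTC−09:00.
13:00 UTC − 9h = 04:00 Kesor Station.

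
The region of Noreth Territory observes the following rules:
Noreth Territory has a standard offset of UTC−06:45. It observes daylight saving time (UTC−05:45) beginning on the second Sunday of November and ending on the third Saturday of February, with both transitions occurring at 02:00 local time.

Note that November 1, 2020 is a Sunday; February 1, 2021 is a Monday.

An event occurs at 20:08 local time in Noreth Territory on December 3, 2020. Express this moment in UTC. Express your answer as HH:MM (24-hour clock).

1 November 2020 is a Sunday, so the first Sunday is November 1 and the second is November 8.
1 February 2021 is a Monday, so the first Saturday is February 6 and the third is February 20.
Daylight saving runs 8 November 2020 – 20 February 2021; December 3, 2020 is inside that window, so Noreth Territory is at UTC−05:45.
20:08 local + 5h45m = 01:53 UTC (rolling into the next day, 4 December 2020).

01:53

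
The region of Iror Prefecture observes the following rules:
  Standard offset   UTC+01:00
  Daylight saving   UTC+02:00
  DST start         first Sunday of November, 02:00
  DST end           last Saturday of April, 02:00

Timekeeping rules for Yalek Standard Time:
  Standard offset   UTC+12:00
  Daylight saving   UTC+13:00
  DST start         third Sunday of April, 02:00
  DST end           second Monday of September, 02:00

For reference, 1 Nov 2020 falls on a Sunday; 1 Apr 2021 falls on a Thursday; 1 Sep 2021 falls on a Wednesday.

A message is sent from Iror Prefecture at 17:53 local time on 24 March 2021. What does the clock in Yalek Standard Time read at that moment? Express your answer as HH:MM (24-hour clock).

1 November 2020 is a Sunday, so the first Sunday is November 1.
1 April 2021 is a Thursday, so Saturdays fall on 3, 10, 17, 24; the last is April 24.
Daylight saving runs 1 November 2020 – 24 April 2021; 24 March 2021 is inside that window, so Iror Prefecture is at UTC+02:00.
17:53 Iror Prefecture − 2h = 15:53 UTC.
1 April 2021 is a Thursday, so the first Sunday is April 4 and the third is April 18.
1 September 2021 is a Wednesday, so the first Monday is September 6 and the second is September 13.
At the standard offset (UTC+12:00), 15:53 UTC + 12h = 03:53 Yalek Standard Time standard time (rolling into the next day, 25 March 2021).
Daylight saving runs 18 April – 13 September; the standard-time date in Yalek Standard Time, 25 March 2021, is outside that window, so Yalek Standard Time is on standard time at UTC+12:00.
15:53 UTC + 12h = 03:53 Yalek Standard Time (rolling into the next day, 25 March 2021).

03:53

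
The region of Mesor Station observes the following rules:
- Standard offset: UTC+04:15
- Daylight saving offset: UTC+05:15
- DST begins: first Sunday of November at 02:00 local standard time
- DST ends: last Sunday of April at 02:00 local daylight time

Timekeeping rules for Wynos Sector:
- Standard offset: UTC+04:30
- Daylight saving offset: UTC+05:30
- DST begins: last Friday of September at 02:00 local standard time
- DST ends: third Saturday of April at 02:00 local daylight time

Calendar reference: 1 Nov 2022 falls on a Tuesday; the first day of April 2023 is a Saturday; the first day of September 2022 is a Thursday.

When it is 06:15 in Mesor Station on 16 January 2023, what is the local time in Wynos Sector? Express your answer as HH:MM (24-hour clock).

06:30

1 November 2022 is a Tuesday, so the first Sunday is November 6.
1 April 2023 is a Saturday, so Sundays fall on 2, 9, 16, 23, 30; the last is April 30.
16 January 2023 lies within the daylight-saving period (6 November 2022 – 30 April 2023), so Mesor Station is on daylight time, UTC+05:15.
06:15 Mesor Station − 5h15m = 01:00 UTC.
1 September 2022 is a Thursday, so Fridays fall on 2, 9, 16, 23, 30; the last is September 30.
1 April 2023 is a Saturday, so the first Saturday is April 1 and the third is April 15.
At the standard offset (UTC+04:30), 01:00 UTC + 4h30m = 05:30 Wynos Sector standard time.
The standard-time date in Wynos Sector, 16 January 2023, falls between 30 September 2022 and 15 April 2023, so daylight saving is in effect and Wynos Sector is at UTC+05:30.
01:00 UTC + 5h30m = 06:30 Wynos Sector.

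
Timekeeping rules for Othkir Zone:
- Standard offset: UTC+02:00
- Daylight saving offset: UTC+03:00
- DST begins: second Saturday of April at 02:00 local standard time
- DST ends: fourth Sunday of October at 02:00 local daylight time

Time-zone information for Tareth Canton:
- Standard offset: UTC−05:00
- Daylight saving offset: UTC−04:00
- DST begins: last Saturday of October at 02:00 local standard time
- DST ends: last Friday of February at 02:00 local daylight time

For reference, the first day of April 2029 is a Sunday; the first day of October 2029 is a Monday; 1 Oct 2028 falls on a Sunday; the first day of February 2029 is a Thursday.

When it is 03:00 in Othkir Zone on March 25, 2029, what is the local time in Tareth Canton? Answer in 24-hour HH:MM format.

1 April 2029 is a Sunday, so the first Saturday is April 7 and the second is April 14.
1 October 2029 is a Monday, so the first Sunday is October 7 and the fourth is October 28.
March 25, 2029 does not fall between 14 April and 28 October, so daylight saving is not in effect and Othkir Zone is at UTC+02:00.
03:00 Othkir Zone − 2h = 01:00 UTC.
1 October 2028 is a Sunday, so Saturdays fall on 7, 14, 21, 28; the last is October 28.
1 February 2029 is a Thursday, so Fridays fall on 2, 9, 16, 23; the last is February 23.
At the standard offset (UTC−05:00), 01:00 UTC − 5h = 20:00 Tareth Canton standard time (rolling into the previous day, 24 March 2029).
The standard-time date in Tareth Canton, March 24, 2029, does not fall between 28 October 2028 and 23 February 2029, so daylight saving is not in effect and Tareth Canton is at UTC−05:00.
01:00 UTC − 5h = 20:00 Tareth Canton (rolling into the previous day, 24 March 2029).

20:00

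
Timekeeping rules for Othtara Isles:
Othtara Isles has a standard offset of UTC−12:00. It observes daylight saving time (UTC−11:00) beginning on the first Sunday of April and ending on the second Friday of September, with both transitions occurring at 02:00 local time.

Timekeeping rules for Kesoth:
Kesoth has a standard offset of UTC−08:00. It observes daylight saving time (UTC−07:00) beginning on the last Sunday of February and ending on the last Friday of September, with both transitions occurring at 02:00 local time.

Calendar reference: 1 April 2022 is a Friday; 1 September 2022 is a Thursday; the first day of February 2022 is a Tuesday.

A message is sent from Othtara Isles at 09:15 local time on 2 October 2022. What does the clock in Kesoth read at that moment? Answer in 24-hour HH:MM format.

1 April 2022 is a Friday, so the first Sunday is April 3.
1 September 2022 is a Thursday, so the first Friday is September 2 and the second is September 9.
2 October 2022 does not fall between 3 April and 9 September, so daylight saving is not in effect and Othtara Isles is at UTC−12:00.
09:15 Othtara Isles + 12h = 21:15 UTC.
1 February 2022 is a Tuesday, so Sundays fall on 6, 13, 20, 27; the last is February 27.
1 September 2022 is a Thursday, so Fridays fall on 2, 9, 16, 23, 30; the last is September 30.
At the standard offset (UTC−08:00), 21:15 UTC − 8h = 13:15 Kesoth standard time.
The standard-time date in Kesoth, 2 October 2022, is outside the daylight-saving period (27 February – 30 September), so Kesoth is on standard time, UTC−08:00.
21:15 UTC − 8h = 13:15 Kesoth.

13:15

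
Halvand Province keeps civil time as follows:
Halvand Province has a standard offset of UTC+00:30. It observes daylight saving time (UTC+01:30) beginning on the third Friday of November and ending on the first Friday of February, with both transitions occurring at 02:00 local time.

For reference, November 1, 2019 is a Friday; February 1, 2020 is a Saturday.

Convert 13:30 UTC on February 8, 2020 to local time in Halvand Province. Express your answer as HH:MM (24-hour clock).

14:00

1 November 2019 is a Friday, so the first Friday is November 1 and the third is November 15.
1 February 2020 is a Saturday, so the first Friday is February 7.
At the standard offset (UTC+00:30), 13:30 UTC + 0h30m = 14:00 Halvand Province standard time.
The standard-time date in Halvand Province, February 8, 2020, does not fall between 15 November 2019 and 7 February 2020, so daylight saving is not in effect and Halvand Province is at UTC+00:30.
13:30 UTC + 0h30m = 14:00 local.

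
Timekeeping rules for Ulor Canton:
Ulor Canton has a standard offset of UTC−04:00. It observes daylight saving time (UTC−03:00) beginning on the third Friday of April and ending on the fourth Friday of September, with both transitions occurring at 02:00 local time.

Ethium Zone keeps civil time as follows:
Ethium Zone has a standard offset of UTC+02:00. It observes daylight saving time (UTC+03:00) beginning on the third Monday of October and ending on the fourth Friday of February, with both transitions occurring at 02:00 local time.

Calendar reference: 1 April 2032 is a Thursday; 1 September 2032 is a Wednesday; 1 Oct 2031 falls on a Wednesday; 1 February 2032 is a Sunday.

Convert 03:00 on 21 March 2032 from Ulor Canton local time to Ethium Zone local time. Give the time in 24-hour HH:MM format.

1 April 2032 is a Thursday, so the first Friday is April 2 and the third is April 16.
1 September 2032 is a Wednesday, so the first Friday is September 3 and the fourth is September 24.
21 March 2032 is outside the daylight-saving period (16 April – 24 September), so Ulor Canton is on standard time, UTC−04:00.
03:00 Ulor Canton + 4h = 07:00 UTC.
1 October 2031 is a Wednesday, so the first Monday is October 6 and the third is October 20.
1 February 2032 is a Sunday, so the first Friday is February 6 and the fourth is February 27.
At the standard offset (UTC+02:00), 07:00 UTC + 2h = 09:00 Ethium Zone standard time.
Daylight saving runs 20 October 2031 – 27 February 2032; the standard-time date in Ethium Zone, 21 March 2032, is outside that window, so Ethium Zone is on standard time at UTC+02:00.
07:00 UTC + 2h = 09:00 Ethium Zone.

09:00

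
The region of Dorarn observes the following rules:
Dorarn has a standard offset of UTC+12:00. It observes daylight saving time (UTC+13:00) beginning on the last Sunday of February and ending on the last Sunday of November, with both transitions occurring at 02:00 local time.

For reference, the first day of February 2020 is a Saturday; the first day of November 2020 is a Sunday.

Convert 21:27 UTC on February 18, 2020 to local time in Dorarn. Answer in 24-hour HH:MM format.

09:27

1 February 2020 is a Saturday, so Sundays fall on 2, 9, 16, 23; the last is February 23.
1 November 2020 is a Sunday, so Sundays fall on 1, 8, 15, 22, 29; the last is November 29.
At the standard offset (UTC+12:00), 21:27 UTC + 12h = 09:27 Dorarn standard time (rolling into the next day, 19 February 2020).
The standard-time date in Dorarn, February 19, 2020, is outside the daylight-saving period (23 February – 29 November), so Dorarn is on standard time, UTC+12:00.
21:27 UTC + 12h = 09:27 local (rolling into the next day, 19 February 2020).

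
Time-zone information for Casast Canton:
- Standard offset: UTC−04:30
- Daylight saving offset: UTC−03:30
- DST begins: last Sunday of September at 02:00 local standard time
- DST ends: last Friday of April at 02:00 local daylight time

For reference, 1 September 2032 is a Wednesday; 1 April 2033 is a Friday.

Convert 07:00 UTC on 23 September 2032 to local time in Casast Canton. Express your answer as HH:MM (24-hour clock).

1 September 2032 is a Wednesday, so Sundays fall on 5, 12, 19, 26; the last is September 26.
1 April 2033 is a Friday, so Fridays fall on 1, 8, 15, 22, 29; the last is April 29.
At the standard offset (UTC−04:30), 07:00 UTC − 4h30m = 02:30 Casast Canton standard time.
The standard-time date in Casast Canton, 23 September 2032, does not fall between 26 September 2032 and 29 April 2033, so daylight saving is not in effect and Casast Canton is at UTC−04:30.
07:00 UTC − 4h30m = 02:30 local.

02:30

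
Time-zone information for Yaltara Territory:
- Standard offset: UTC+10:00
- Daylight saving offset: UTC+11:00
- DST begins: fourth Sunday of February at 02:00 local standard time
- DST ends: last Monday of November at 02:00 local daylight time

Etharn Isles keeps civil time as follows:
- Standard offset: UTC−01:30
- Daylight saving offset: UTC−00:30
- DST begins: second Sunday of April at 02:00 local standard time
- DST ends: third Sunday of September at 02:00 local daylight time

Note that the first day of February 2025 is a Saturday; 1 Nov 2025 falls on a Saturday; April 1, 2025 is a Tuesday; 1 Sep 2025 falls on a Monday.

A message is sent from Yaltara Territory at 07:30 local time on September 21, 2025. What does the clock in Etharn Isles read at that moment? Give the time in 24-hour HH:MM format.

20:00

1 February 2025 is a Saturday, so the first Sunday is February 2 and the fourth is February 23.
1 November 2025 is a Saturday, so Mondays fall on 3, 10, 17, 24; the last is November 24.
September 21, 2025 falls between 23 February and 24 November, so daylight saving is in effect and Yaltara Territory is at UTC+11:00.
07:30 Yaltara Territory − 11h = 20:30 UTC (rolling into the previous day, 20 September 2025).
1 April 2025 is a Tuesday, so the first Sunday is April 6 and the second is April 13.
1 September 2025 is a Monday, so the first Sunday is September 7 and the third is September 21.
At the standard offset (UTC−01:30), 20:30 UTC − 1h30m = 19:00 Etharn Isles standard time.
The standard-time date in Etharn Isles, September 20, 2025, falls between 13 April and 21 September, so daylight saving is in effect and Etharn Isles is at UTC−00:30.
20:30 UTC − 0h30m = 20:00 Etharn Isles.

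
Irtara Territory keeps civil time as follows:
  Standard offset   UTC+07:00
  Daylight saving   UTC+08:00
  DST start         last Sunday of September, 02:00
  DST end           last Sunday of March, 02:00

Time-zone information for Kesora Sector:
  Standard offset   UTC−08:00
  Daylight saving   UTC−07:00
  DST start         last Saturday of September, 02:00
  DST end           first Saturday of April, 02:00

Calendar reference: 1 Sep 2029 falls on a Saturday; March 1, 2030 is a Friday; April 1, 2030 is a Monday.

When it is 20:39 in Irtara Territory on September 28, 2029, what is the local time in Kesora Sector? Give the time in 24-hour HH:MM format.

05:39

1 September 2029 is a Saturday, so Sundays fall on 2, 9, 16, 23, 30; the last is September 30.
1 March 2030 is a Friday, so Sundays fall on 3, 10, 17, 24, 31; the last is March 31.
September 28, 2029 is outside the daylight-saving period (30 September 2029 – 31 March 2030), so Irtara Territory is on standard time, UTC+07:00.
20:39 Irtara Territory − 7h = 13:39 UTC.
1 September 2029 is a Saturday, so Saturdays fall on 1, 8, 15, 22, 29; the last is September 29.
1 April 2030 is a Monday, so the first Saturday is April 6.
At the standard offset (UTC−08:00), 13:39 UTC − 8h = 05:39 Kesora Sector standard time.
The standard-time date in Kesora Sector, September 28, 2029, is outside the daylight-saving period (29 September 2029 – 6 April 2030), so Kesora Sector is on standard time, UTC−08:00.
13:39 UTC − 8h = 05:39 Kesora Sector.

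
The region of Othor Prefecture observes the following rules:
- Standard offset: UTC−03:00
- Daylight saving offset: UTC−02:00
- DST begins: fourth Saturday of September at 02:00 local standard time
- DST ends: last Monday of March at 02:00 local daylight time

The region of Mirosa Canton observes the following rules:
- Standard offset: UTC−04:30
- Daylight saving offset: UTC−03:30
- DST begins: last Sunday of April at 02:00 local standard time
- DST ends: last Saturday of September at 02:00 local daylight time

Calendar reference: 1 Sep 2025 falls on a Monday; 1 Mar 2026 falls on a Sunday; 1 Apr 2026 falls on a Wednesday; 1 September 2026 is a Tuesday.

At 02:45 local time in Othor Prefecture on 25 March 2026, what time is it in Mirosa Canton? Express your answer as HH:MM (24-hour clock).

1 September 2025 is a Monday, so the first Saturday is September 6 and the fourth is September 27.
1 March 2026 is a Sunday, so Mondays fall on 2, 9, 16, 23, 30; the last is March 30.
25 March 2026 lies within the daylight-saving period (27 September 2025 – 30 March 2026), so Othor Prefecture is on daylight time, UTC−02:00.
02:45 Othor Prefecture + 2h = 04:45 UTC.
1 April 2026 is a Wednesday, so Sundays fall on 5, 12, 19, 26; the last is April 26.
1 September 2026 is a Tuesday, so Saturdays fall on 5, 12, 19, 26; the last is September 26.
At the standard offset (UTC−04:30), 04:45 UTC − 4h30m = 00:15 Mirosa Canton standard time.
The standard-time date in Mirosa Canton, 25 March 2026, does not fall between 26 April and 26 September, so daylight saving is not in effect and Mirosa Canton is at UTC−04:30.
04:45 UTC − 4h30m = 00:15 Mirosa Canton.

00:15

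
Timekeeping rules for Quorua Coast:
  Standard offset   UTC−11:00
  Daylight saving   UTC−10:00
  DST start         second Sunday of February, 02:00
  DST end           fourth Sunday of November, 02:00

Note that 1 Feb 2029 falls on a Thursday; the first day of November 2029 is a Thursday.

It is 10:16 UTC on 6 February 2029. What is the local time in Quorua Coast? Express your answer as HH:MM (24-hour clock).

23:16

1 February 2029 is a Thursday, so the first Sunday is February 4 and the second is February 11.
1 November 2029 is a Thursday, so the first Sunday is November 4 and the fourth is November 25.
At the standard offset (UTC−11:00), 10:16 UTC − 11h = 23:16 Quorua Coast standard time (rolling into the previous day, 5 February 2029).
The standard-time date in Quorua Coast, 5 February 2029, is outside the daylight-saving period (11 February – 25 November), so Quorua Coast is on standard time, UTC−11:00.
10:16 UTC − 11h = 23:16 local (rolling into the previous day, 5 February 2029).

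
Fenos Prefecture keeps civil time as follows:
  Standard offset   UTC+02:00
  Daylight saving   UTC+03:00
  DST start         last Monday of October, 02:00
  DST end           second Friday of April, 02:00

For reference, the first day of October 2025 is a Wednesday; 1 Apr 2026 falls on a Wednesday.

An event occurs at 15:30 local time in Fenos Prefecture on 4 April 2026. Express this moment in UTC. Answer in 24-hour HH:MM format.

1 October 2025 is a Wednesday, so Mondays fall on 6, 13, 20, 27; the last is October 27.
1 April 2026 is a Wednesday, so the first Friday is April 3 and the second is April 10.
4 April 2026 falls between 27 October 2025 and 10 April 2026, so daylight saving is in effect and Fenos Prefecture is at UTC+03:00.
15:30 local − 3h = 12:30 UTC.

12:30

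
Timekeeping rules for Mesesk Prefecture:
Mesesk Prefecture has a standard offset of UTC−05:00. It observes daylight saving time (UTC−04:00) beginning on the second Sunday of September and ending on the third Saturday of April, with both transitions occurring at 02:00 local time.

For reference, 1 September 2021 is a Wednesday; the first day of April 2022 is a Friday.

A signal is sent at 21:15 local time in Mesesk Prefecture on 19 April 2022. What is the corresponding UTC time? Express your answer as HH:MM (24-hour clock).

02:15

1 September 2021 is a Wednesday, so the first Sunday is September 5 and the second is September 12.
1 April 2022 is a Friday, so the first Saturday is April 2 and the third is April 16.
19 April 2022 is outside the daylight-saving period (12 September 2021 – 16 April 2022), so Mesesk Prefecture is on standard time, UTC−05:00.
21:15 local + 5h = 02:15 UTC (rolling into the next day, 20 April 2022).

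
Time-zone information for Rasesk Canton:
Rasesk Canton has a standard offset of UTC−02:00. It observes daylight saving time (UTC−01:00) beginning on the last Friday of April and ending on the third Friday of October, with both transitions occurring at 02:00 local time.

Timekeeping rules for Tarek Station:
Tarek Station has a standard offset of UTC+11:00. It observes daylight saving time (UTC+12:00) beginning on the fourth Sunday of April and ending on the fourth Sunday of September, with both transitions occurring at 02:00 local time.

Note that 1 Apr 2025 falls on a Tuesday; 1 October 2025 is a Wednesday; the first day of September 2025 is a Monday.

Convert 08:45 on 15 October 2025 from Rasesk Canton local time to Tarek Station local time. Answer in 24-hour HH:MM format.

20:45

1 April 2025 is a Tuesday, so Fridays fall on 4, 11, 18, 25; the last is April 25.
1 October 2025 is a Wednesday, so the first Friday is October 3 and the third is October 17.
15 October 2025 lies within the daylight-saving period (25 April – 17 October), so Rasesk Canton is on daylight time, UTC−01:00.
08:45 Rasesk Canton + 1h = 09:45 UTC.
1 April 2025 is a Tuesday, so the first Sunday is April 6 and the fourth is April 27.
1 September 2025 is a Monday, so the first Sunday is September 7 and the fourth is September 28.
At the standard offset (UTC+11:00), 09:45 UTC + 11h = 20:45 Tarek Station standard time.
The standard-time date in Tarek Station, 15 October 2025, is outside the daylight-saving period (27 April – 28 September), so Tarek Station is on standard time, UTC+11:00.
09:45 UTC + 11h = 20:45 Tarek Station.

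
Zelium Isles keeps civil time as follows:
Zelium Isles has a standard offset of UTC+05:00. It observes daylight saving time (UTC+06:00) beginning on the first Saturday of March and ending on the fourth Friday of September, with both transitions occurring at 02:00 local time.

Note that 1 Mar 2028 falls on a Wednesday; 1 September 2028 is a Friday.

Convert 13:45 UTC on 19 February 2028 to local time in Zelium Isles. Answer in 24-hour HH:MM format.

1 March 2028 is a Wednesday, so the first Saturday is March 4.
1 September 2028 is a Friday, so the first Friday is September 1 and the fourth is September 22.
At the standard offset (UTC+05:00), 13:45 UTC + 5h = 18:45 Zelium Isles standard time.
Daylight saving runs 4 March – 22 September; the standard-time date in Zelium Isles, 19 February 2028, is outside that window, so Zelium Isles is on standard time at UTC+05:00.
13:45 UTC + 5h = 18:45 local.

18:45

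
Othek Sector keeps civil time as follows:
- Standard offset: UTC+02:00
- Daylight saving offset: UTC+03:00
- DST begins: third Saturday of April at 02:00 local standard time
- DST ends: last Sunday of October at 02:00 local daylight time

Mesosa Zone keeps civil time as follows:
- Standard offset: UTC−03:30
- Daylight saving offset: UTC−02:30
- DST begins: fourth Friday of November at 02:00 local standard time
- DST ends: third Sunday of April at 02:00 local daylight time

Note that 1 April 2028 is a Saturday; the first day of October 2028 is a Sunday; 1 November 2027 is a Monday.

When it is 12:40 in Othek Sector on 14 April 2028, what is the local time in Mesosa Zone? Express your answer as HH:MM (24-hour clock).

08:10

1 April 2028 is a Saturday, so the first Saturday is April 1 and the third is April 15.
1 October 2028 is a Sunday, so Sundays fall on 1, 8, 15, 22, 29; the last is October 29.
14 April 2028 is outside the daylight-saving period (15 April – 29 October), so Othek Sector is on standard time, UTC+02:00.
12:40 Othek Sector − 2h = 10:40 UTC.
1 November 2027 is a Monday, so the first Friday is November 5 and the fourth is November 26.
1 April 2028 is a Saturday, so the first Sunday is April 2 and the third is April 16.
At the standard offset (UTC−03:30), 10:40 UTC − 3h30m = 07:10 Mesosa Zone standard time.
The standard-time date in Mesosa Zone, 14 April 2028, falls between 26 November 2027 and 16 April 2028, so daylight saving is in effect and Mesosa Zone is at UTC−02:30.
10:40 UTC − 2h30m = 08:10 Mesosa Zone.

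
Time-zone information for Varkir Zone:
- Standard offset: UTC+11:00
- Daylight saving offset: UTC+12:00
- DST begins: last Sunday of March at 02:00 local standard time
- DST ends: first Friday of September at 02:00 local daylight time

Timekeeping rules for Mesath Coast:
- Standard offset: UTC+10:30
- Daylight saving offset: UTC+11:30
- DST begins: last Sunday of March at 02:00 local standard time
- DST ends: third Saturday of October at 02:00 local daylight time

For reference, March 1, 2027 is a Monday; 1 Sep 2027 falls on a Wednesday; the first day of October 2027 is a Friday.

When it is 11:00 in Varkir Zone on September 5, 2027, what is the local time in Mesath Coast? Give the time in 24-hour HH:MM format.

11:30

1 March 2027 is a Monday, so Sundays fall on 7, 14, 21, 28; the last is March 28.
1 September 2027 is a Wednesday, so the first Friday is September 3.
September 5, 2027 does not fall between 28 March and 3 September, so daylight saving is not in effect and Varkir Zone is at UTC+11:00.
11:00 Varkir Zone − 11h = 00:00 UTC.
1 March 2027 is a Monday, so Sundays fall on 7, 14, 21, 28; the last is March 28.
1 October 2027 is a Friday, so the first Saturday is October 2 and the third is October 16.
At the standard offset (UTC+10:30), 00:00 UTC + 10h30m = 10:30 Mesath Coast standard time.
Daylight saving runs 28 March – 16 October; the standard-time date in Mesath Coast, September 5, 2027, is inside that window, so Mesath Coast is at UTC+11:30.
00:00 UTC + 11h30m = 11:30 Mesath Coast.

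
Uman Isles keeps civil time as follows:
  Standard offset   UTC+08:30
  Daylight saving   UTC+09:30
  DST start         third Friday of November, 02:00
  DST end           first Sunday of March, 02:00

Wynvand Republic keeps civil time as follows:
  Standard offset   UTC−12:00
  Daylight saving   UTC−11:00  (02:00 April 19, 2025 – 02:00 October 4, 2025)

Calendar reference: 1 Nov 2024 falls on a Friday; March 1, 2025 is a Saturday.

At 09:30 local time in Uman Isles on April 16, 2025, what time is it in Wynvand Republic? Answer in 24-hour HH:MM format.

1 November 2024 is a Friday, so the first Friday is November 1 and the third is November 15.
1 March 2025 is a Saturday, so the first Sunday is March 2.
April 16, 2025 is outside the daylight-saving period (15 November 2024 – 2 March 2025), so Uman Isles is on standard time, UTC+08:30.
09:30 Uman Isles − 8h30m = 01:00 UTC.
At the standard offset (UTC−12:00), 01:00 UTC − 12h = 13:00 Wynvand Republic standard time (rolling into the previous day, 15 April 2025).
The standard-time date in Wynvand Republic, April 15, 2025, is outside the daylight-saving period (19 April – 4 October), so Wynvand Republic is on standard time, UTC−12:00.
01:00 UTC − 12h = 13:00 Wynvand Republic (rolling into the previous day, 15 April 2025).

13:00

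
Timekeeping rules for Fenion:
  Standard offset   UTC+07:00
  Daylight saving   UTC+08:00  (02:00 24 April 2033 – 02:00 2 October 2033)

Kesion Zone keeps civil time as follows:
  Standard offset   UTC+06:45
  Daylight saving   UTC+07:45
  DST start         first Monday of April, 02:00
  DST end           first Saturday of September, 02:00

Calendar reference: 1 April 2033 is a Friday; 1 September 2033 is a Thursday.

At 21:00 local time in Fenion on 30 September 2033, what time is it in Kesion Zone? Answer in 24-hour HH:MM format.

Daylight saving runs 24 April – 2 October; 30 September 2033 is inside that window, so Fenion is at UTC+08:00.
21:00 Fenion − 8h = 13:00 UTC.
1 April 2033 is a Friday, so the first Monday is April 4.
1 September 2033 is a Thursday, so the first Saturday is September 3.
At the standard offset (UTC+06:45), 13:00 UTC + 6h45m = 19:45 Kesion Zone standard time.
Daylight saving runs 4 April – 3 September; the standard-time date in Kesion Zone, 30 September 2033, is outside that window, so Kesion Zone is on standard time at UTC+06:45.
13:00 UTC + 6h45m = 19:45 Kesion Zone.

19:45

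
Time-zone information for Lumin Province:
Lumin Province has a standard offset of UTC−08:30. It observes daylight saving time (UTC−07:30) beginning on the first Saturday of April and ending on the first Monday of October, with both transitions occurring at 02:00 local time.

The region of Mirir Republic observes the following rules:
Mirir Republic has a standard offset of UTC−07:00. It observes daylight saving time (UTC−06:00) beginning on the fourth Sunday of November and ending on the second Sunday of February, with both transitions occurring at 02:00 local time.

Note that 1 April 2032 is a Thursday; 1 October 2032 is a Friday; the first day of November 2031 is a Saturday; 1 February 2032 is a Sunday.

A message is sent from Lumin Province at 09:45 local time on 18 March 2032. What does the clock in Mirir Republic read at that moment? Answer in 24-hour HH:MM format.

11:15

1 April 2032 is a Thursday, so the first Saturday is April 3.
1 October 2032 is a Friday, so the first Monday is October 4.
Daylight saving runs 3 April – 4 October; 18 March 2032 is outside that window, so Lumin Province is on standard time at UTC−08:30.
09:45 Lumin Province + 8h30m = 18:15 UTC.
1 November 2031 is a Saturday, so the first Sunday is November 2 and the fourth is November 23.
1 February 2032 is a Sunday, so the first Sunday is February 1 and the second is February 8.
At the standard offset (UTC−07:00), 18:15 UTC − 7h = 11:15 Mirir Republic standard time.
The standard-time date in Mirir Republic, 18 March 2032, is outside the daylight-saving period (23 November 2031 – 8 February 2032), so Mirir Republic is on standard time, UTC−07:00.
18:15 UTC − 7h = 11:15 Mirir Republic.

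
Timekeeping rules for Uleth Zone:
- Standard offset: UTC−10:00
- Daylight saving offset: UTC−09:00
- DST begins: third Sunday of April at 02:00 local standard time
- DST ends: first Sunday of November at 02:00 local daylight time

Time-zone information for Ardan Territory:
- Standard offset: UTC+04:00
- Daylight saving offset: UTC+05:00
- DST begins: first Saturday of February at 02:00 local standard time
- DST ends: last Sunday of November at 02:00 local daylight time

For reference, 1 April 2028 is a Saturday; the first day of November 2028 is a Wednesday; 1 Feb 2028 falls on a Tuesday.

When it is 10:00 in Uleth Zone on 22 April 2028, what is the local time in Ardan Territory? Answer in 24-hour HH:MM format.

00:00

1 April 2028 is a Saturday, so the first Sunday is April 2 and the third is April 16.
1 November 2028 is a Wednesday, so the first Sunday is November 5.
22 April 2028 lies within the daylight-saving period (16 April – 5 November), so Uleth Zone is on daylight time, UTC−09:00.
10:00 Uleth Zone + 9h = 19:00 UTC.
1 February 2028 is a Tuesday, so the first Saturday is February 5.
1 November 2028 is a Wednesday, so Sundays fall on 5, 12, 19, 26; the last is November 26.
At the standard offset (UTC+04:00), 19:00 UTC + 4h = 23:00 Ardan Territory standard time.
Daylight saving runs 5 February – 26 November; the standard-time date in Ardan Territory, 22 April 2028, is inside that window, so Ardan Territory is at UTC+05:00.
19:00 UTC + 5h = 00:00 Ardan Territory (rolling into the next day, 23 April 2028).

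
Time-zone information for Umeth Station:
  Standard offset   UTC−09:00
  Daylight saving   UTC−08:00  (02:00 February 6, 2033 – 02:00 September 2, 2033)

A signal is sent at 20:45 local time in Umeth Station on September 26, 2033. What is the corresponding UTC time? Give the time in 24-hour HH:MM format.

05:45

Daylight saving runs 6 February – 2 September; September 26, 2033 is outside that window, so Umeth Station is on standard time at UTC−09:00.
20:45 local + 9h = 05:45 UTC (rolling into the next day, 27 September 2033).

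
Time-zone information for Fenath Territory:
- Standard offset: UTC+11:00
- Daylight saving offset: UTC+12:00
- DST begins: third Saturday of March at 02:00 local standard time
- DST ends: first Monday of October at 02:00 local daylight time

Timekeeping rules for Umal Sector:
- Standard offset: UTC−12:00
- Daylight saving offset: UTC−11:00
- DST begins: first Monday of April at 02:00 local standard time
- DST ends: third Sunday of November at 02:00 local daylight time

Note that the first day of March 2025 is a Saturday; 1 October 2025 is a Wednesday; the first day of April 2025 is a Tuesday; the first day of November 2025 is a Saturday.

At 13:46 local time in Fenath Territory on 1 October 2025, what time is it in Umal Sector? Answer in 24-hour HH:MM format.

14:46

1 March 2025 is a Saturday, so the first Saturday is March 1 and the third is March 15.
1 October 2025 is a Wednesday, so the first Monday is October 6.
Daylight saving runs 15 March – 6 October; 1 October 2025 is inside that window, so Fenath Territory is at UTC+12:00.
13:46 Fenath Territory − 12h = 01:46 UTC.
1 April 2025 is a Tuesday, so the first Monday is April 7.
1 November 2025 is a Saturday, so the first Sunday is November 2 and the third is November 16.
At the standard offset (UTC−12:00), 01:46 UTC − 12h = 13:46 Umal Sector standard time (rolling into the previous day, 30 September 2025).
The standard-time date in Umal Sector, 30 September 2025, lies within the daylight-saving period (7 April – 16 November), so Umal Sector is on daylight time, UTC−11:00.
01:46 UTC − 11h = 14:46 Umal Sector (rolling into the previous day, 30 September 2025).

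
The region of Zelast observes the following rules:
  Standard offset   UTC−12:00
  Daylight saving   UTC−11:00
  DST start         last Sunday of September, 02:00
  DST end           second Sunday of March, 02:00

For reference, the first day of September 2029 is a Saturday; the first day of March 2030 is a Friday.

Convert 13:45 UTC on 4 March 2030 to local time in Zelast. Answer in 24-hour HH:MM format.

02:45

1 September 2029 is a Saturday, so Sundays fall on 2, 9, 16, 23, 30; the last is September 30.
1 March 2030 is a Friday, so the first Sunday is March 3 and the second is March 10.
At the standard offset (UTC−12:00), 13:45 UTC − 12h = 01:45 Zelast standard time.
The standard-time date in Zelast, 4 March 2030, falls between 30 September 2029 and 10 March 2030, so daylight saving is in effect and Zelast is at UTC−11:00.
13:45 UTC − 11h = 02:45 local.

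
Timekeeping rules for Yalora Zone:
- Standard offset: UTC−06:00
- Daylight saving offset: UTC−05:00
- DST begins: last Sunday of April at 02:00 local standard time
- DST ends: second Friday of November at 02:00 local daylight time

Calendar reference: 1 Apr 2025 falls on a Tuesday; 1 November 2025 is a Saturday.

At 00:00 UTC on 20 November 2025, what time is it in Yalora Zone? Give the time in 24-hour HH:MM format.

1 April 2025 is a Tuesday, so Sundays fall on 6, 13, 20, 27; the last is April 27.
1 November 2025 is a Saturday, so the first Friday is November 7 and the second is November 14.
At the standard offset (UTC−06:00), 00:00 UTC − 6h = 18:00 Yalora Zone standard time (rolling into the previous day, 19 November 2025).
Daylight saving runs 27 April – 14 November; the standard-time date in Yalora Zone, 19 November 2025, is outside that window, so Yalora Zone is on standard time at UTC−06:00.
00:00 UTC − 6h = 18:00 local (rolling into the previous day, 19 November 2025).

18:00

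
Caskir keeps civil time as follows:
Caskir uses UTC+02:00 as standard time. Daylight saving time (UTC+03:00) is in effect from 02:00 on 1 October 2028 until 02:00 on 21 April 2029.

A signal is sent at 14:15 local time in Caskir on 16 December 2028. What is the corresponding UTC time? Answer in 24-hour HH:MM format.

11:15

Daylight saving runs 1 October 2028 – 21 April 2029; 16 December 2028 is inside that window, so Caskir is at UTC+03:00.
14:15 local − 3h = 11:15 UTC.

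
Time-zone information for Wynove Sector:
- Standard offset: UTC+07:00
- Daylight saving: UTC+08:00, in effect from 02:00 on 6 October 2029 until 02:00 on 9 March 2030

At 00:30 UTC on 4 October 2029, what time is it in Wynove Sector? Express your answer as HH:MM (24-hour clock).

At the standard offset (UTC+07:00), 00:30 UTC + 7h = 07:30 Wynove Sector standard time.
Daylight saving runs 6 October 2029 – 9 March 2030; the standard-time date in Wynove Sector, 4 October 2029, is outside that window, so Wynove Sector is on standard time at UTC+07:00.
00:30 UTC + 7h = 07:30 local.

07:30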